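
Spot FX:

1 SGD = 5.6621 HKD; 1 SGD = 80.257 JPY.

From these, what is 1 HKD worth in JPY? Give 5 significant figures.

1 HKD ÷ 5.6621 = 0.176613 SGD
0.176613 SGD × 80.257 = 14.1744 JPY

HKD/JPY = 14.174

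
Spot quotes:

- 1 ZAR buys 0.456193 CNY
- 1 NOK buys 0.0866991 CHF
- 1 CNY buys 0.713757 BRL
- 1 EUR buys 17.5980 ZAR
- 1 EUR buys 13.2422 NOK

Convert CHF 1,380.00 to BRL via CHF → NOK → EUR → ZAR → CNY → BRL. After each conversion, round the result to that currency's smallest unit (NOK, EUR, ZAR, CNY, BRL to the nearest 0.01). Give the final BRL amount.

BRL 6,887.58

CHF 1,380.00 ÷ 0.0866991 = NOK 15,917.12
NOK 15,917.12 ÷ 13.2422 = EUR 1,202.00
EUR 1,202.00 × 17.5980 = ZAR 21,152.80
ZAR 21,152.80 × 0.456193 = CNY 9,649.76
CNY 9,649.76 × 0.713757 = BRL 6,887.58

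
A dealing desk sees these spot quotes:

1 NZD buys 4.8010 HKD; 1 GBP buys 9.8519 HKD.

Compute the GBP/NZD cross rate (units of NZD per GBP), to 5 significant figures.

GBP/NZD = 2.0521

1 GBP × 9.8519 = 9.8519 HKD
9.8519 HKD ÷ 4.8010 = 2.05205 NZD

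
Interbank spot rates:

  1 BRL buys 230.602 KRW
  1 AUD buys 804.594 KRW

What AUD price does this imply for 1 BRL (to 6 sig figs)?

1 BRL × 230.602 = 230.602 KRW
230.602 KRW ÷ 804.594 = 0.286607 AUD

BRL/AUD = 0.286607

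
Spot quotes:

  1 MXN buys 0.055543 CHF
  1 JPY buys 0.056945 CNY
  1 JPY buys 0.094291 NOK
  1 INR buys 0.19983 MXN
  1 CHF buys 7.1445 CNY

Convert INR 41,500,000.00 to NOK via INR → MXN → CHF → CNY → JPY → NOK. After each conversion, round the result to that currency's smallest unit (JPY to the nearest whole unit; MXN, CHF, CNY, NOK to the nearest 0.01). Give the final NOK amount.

INR 41,500,000.00 × 0.19983 = MXN 8,292,945.00
MXN 8,292,945.00 × 0.055543 = CHF 460,615.04
CHF 460,615.04 × 7.1445 = CNY 3,290,864.15
CNY 3,290,864.15 ÷ 0.056945 = JPY 57,790,221
JPY 57,790,221 × 0.094291 = NOK 5,449,097.73

NOK 5,449,097.73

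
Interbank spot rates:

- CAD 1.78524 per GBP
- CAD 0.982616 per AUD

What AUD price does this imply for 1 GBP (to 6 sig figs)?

GBP/AUD = 1.81682

1 GBP × 1.78524 = 1.78524 CAD
1.78524 CAD ÷ 0.982616 = 1.81682 AUD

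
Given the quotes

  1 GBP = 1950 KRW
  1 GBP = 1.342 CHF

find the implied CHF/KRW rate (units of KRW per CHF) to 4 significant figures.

CHF/KRW = 1453

1 CHF ÷ 1.342 = 0.745156 GBP
0.745156 GBP × 1950 = 1453.06 KRW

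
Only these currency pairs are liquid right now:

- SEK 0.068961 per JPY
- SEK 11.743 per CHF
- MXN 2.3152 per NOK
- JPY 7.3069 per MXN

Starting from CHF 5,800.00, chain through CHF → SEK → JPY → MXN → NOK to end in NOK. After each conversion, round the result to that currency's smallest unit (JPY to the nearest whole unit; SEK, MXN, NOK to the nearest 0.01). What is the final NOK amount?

CHF 5,800.00 × 11.743 = SEK 68,109.40
SEK 68,109.40 ÷ 0.068961 = JPY 987,651
JPY 987,651 ÷ 7.3069 = MXN 135,166.90
MXN 135,166.90 ÷ 2.3152 = NOK 58,382.39

NOK 58,382.39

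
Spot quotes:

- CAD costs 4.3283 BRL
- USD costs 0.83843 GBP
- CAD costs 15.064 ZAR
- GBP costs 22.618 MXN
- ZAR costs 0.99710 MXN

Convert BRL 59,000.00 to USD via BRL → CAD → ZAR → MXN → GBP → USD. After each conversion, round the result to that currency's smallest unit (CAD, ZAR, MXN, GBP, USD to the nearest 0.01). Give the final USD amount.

USD 10,796.74

BRL 59,000.00 ÷ 4.3283 = CAD 13,631.22
CAD 13,631.22 × 15.064 = ZAR 205,340.70
ZAR 205,340.70 × 0.99710 = MXN 204,745.21
MXN 204,745.21 ÷ 22.618 = GBP 9,052.31
GBP 9,052.31 ÷ 0.83843 = USD 10,796.74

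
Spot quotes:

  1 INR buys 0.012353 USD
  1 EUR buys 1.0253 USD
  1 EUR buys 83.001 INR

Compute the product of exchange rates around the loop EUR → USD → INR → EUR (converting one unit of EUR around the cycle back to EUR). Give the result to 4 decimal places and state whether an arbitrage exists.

Around EUR → USD → INR → EUR: 1 × 1.0253 ÷ 0.012353 ÷ 83.001 = 0.999989
Product ≈ 1 (deviation 0.001%, within rounding noise).

1.0000 (no arbitrage)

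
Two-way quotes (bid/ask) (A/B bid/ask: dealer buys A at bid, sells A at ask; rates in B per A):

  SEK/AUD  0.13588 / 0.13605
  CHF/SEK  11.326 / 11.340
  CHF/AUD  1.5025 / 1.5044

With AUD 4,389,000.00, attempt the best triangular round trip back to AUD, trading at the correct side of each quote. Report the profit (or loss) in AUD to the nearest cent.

Best loop AUD → CHF → SEK → AUD:
AUD 4,389,000.00 ÷ 1.5044 (buy CHF at ask) = CHF 2,917,442.17
CHF 2,917,442.17 × 11.326 (sell CHF at bid) = SEK 33,042,950.01
SEK 33,042,950.01 × 0.13588 (sell SEK at bid) = AUD 4,489,876.05

Net profit: AUD 100,876.05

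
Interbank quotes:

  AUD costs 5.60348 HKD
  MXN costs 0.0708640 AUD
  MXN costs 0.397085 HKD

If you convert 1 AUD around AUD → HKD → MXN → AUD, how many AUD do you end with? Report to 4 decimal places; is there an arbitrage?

1.0000 (no arbitrage)

Around AUD → HKD → MXN → AUD: 1 × 5.60348 ÷ 0.397085 × 0.0708640 = 1.000000
Product ≈ 1 (deviation 0.000%, within rounding noise).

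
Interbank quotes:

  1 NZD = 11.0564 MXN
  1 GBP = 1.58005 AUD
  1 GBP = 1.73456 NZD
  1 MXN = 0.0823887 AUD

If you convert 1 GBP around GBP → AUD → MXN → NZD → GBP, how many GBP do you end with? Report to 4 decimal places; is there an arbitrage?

Around GBP → AUD → MXN → NZD → GBP: 1 × 1.58005 ÷ 0.0823887 ÷ 11.0564 ÷ 1.73456 = 1.000000
Product ≈ 1 (deviation 0.000%, within rounding noise).

1.0000 (no arbitrage)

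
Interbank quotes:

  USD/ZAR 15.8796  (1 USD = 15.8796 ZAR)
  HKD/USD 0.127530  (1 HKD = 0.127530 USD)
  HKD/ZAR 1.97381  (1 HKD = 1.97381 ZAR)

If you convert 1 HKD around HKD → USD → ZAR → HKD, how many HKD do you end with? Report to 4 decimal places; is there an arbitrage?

Around HKD → USD → ZAR → HKD: 1 × 0.127530 × 15.8796 ÷ 1.97381 = 1.025998
Product > 1; profitable direction is HKD → USD → ZAR → HKD.

1.0260 (arbitrage exists)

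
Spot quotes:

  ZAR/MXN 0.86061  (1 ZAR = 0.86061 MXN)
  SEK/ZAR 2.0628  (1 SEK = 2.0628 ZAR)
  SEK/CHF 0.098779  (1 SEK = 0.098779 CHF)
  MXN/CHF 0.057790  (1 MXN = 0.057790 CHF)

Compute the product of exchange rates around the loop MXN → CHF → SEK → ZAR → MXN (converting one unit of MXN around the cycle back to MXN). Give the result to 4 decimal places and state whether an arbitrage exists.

Around MXN → CHF → SEK → ZAR → MXN: 1 × 0.057790 ÷ 0.098779 × 2.0628 × 0.86061 = 1.038608
Product > 1; profitable direction is MXN → CHF → SEK → ZAR → MXN.

1.0386 (arbitrage exists)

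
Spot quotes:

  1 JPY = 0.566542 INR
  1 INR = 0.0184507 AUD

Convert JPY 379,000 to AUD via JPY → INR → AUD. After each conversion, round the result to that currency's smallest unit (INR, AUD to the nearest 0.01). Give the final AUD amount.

JPY 379,000 × 0.566542 = INR 214,719.42
INR 214,719.42 × 0.0184507 = AUD 3,961.72

AUD 3,961.72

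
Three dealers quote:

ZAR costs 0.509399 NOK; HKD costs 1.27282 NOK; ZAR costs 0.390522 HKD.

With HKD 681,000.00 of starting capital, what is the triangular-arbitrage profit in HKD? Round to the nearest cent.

Profitable loop is HKD → ZAR → NOK → HKD:
HKD 681,000.00 ÷ 0.390522 = ZAR 1,743,819.81
ZAR 1,743,819.81 × 0.509399 = NOK 888,300.07
NOK 888,300.07 ÷ 1.27282 = HKD 697,899.21
Profit = HKD 697,899.21 − HKD 681,000.00

Profit: HKD 16,899.21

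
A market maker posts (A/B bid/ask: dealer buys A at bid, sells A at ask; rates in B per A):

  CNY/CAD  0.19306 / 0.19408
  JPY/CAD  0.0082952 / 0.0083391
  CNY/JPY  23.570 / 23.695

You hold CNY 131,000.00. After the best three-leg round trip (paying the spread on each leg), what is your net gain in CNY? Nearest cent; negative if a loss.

Best loop CNY → JPY → CAD → CNY:
CNY 131,000.00 × 23.570 (sell CNY at bid) = JPY 3,087,670
JPY 3,087,670 × 0.0082952 (sell JPY at bid) = CAD 25,612.84
CAD 25,612.84 ÷ 0.19408 (buy CNY at ask) = CNY 131,970.53

Net profit: CNY 970.53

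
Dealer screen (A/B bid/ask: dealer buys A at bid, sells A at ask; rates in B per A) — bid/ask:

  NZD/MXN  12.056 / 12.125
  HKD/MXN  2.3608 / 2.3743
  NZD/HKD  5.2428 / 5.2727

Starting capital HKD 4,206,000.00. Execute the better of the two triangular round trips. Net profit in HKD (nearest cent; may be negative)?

Net profit: HKD 87,485.58

Best loop HKD → MXN → NZD → HKD:
HKD 4,206,000.00 × 2.3608 (sell HKD at bid) = MXN 9,929,524.80
MXN 9,929,524.80 ÷ 12.125 (buy NZD at ask) = NZD 818,929.88
NZD 818,929.88 × 5.2428 (sell NZD at bid) = HKD 4,293,485.58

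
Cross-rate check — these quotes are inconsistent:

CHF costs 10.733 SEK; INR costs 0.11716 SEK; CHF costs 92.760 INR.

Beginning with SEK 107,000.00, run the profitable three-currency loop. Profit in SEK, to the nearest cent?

Profitable loop is SEK → CHF → INR → SEK:
SEK 107,000.00 ÷ 10.733 = CHF 9,969.25
CHF 9,969.25 × 92.760 = INR 924,747.97
INR 924,747.97 × 0.11716 = SEK 108,343.47
Profit = SEK 108,343.47 − SEK 107,000.00

Profit: SEK 1,343.47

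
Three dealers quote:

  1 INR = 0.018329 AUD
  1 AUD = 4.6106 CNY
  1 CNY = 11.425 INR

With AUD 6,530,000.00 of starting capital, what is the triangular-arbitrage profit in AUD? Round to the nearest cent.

Profitable loop is AUD → INR → CNY → AUD:
AUD 6,530,000.00 ÷ 0.018329 = INR 356,266,026.52
INR 356,266,026.52 ÷ 11.425 = CNY 31,183,022.01
CNY 31,183,022.01 ÷ 4.6106 = AUD 6,763,332.76
Profit = AUD 6,763,332.76 − AUD 6,530,000.00

Profit: AUD 233,332.76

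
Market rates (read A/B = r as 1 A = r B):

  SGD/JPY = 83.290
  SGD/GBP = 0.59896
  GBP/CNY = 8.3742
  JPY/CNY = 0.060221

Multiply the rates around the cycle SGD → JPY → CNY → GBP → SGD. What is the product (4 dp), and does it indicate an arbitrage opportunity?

Around SGD → JPY → CNY → GBP → SGD: 1 × 83.290 × 0.060221 ÷ 8.3742 ÷ 0.59896 = 0.999999
Product ≈ 1 (deviation 0.000%, within rounding noise).

1.0000 (no arbitrage)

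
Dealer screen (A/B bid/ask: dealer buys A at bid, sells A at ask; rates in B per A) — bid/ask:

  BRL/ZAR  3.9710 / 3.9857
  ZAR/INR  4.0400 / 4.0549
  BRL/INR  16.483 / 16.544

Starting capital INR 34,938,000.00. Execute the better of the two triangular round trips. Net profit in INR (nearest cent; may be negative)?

Best loop INR → ZAR → BRL → INR:
INR 34,938,000.00 ÷ 4.0549 (buy ZAR at ask) = ZAR 8,616,242.08
ZAR 8,616,242.08 ÷ 3.9857 (buy BRL at ask) = BRL 2,161,788.91
BRL 2,161,788.91 × 16.483 (sell BRL at bid) = INR 35,632,766.68

Net profit: INR 694,766.68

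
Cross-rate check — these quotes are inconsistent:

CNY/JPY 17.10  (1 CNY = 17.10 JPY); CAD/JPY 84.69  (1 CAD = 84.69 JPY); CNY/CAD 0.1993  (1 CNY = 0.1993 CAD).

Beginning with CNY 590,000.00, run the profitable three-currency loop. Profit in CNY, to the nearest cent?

Profit: CNY 7,735.01

Profitable loop is CNY → JPY → CAD → CNY:
CNY 590,000.00 × 17.10 = JPY 10,089,000
JPY 10,089,000 ÷ 84.69 = CAD 119,128.59
CAD 119,128.59 ÷ 0.1993 = CNY 597,735.01
Profit = CNY 597,735.01 − CNY 590,000.00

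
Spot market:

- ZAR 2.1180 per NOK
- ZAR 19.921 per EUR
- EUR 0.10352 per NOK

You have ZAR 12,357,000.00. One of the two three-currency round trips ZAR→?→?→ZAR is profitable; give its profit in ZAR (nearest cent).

Profitable loop is ZAR → EUR → NOK → ZAR:
ZAR 12,357,000.00 ÷ 19.921 = EUR 620,300.19
EUR 620,300.19 ÷ 0.10352 = NOK 5,992,080.62
NOK 5,992,080.62 × 2.1180 = ZAR 12,691,226.75
Profit = ZAR 12,691,226.75 − ZAR 12,357,000.00

Profit: ZAR 334,226.75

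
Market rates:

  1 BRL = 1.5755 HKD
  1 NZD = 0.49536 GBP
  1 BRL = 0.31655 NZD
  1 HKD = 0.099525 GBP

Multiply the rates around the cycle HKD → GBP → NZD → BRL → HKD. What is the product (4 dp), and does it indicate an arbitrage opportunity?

1.0000 (no arbitrage)

Around HKD → GBP → NZD → BRL → HKD: 1 × 0.099525 ÷ 0.49536 ÷ 0.31655 × 1.5755 = 0.999971
Product ≈ 1 (deviation 0.003%, within rounding noise).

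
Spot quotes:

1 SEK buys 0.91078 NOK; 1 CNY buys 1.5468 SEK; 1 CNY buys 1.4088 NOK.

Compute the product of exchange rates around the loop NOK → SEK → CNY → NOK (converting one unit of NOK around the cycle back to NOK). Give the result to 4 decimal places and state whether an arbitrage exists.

Around NOK → SEK → CNY → NOK: 1 ÷ 0.91078 ÷ 1.5468 × 1.4088 = 1.000004
Product ≈ 1 (deviation 0.000%, within rounding noise).

1.0000 (no arbitrage)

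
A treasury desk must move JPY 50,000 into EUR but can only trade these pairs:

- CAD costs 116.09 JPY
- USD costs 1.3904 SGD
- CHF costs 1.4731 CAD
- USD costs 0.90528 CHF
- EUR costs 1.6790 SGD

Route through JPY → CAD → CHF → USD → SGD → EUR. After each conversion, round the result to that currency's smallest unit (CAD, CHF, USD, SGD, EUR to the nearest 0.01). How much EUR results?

JPY 50,000 ÷ 116.09 = CAD 430.70
CAD 430.70 ÷ 1.4731 = CHF 292.38
CHF 292.38 ÷ 0.90528 = USD 322.97
USD 322.97 × 1.3904 = SGD 449.06
SGD 449.06 ÷ 1.6790 = EUR 267.46

EUR 267.46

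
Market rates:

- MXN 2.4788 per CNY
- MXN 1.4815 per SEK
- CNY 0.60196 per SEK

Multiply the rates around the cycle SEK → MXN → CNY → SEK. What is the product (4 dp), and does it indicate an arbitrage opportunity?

0.9929 (arbitrage exists)

Around SEK → MXN → CNY → SEK: 1 × 1.4815 ÷ 2.4788 ÷ 0.60196 = 0.992870
Product < 1; profitable direction is SEK → CNY → MXN → SEK.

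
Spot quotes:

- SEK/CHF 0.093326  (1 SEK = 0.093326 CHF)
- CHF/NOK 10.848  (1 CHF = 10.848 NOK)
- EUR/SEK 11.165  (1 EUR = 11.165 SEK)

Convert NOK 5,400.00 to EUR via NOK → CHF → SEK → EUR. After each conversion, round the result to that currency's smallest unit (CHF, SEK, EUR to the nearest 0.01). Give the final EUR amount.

EUR 477.73

NOK 5,400.00 ÷ 10.848 = CHF 497.79
CHF 497.79 ÷ 0.093326 = SEK 5,333.88
SEK 5,333.88 ÷ 11.165 = EUR 477.73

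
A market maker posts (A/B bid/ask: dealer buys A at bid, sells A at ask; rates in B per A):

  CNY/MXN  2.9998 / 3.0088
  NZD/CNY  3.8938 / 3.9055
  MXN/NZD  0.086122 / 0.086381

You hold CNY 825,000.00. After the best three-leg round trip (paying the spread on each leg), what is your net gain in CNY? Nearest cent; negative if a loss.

Net profit: CNY 4,915.73

Best loop CNY → MXN → NZD → CNY:
CNY 825,000.00 × 2.9998 (sell CNY at bid) = MXN 2,474,835.00
MXN 2,474,835.00 × 0.086122 (sell MXN at bid) = NZD 213,137.74
NZD 213,137.74 × 3.8938 (sell NZD at bid) = CNY 829,915.73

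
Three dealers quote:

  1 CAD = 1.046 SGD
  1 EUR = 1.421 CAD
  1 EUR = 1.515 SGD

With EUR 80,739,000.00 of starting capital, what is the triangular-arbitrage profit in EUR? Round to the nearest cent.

Profit: EUR 1,555,391.15

Profitable loop is EUR → SGD → CAD → EUR:
EUR 80,739,000.00 × 1.515 = SGD 122,319,585.00
SGD 122,319,585.00 ÷ 1.046 = CAD 116,940,329.83
CAD 116,940,329.83 ÷ 1.421 = EUR 82,294,391.15
Profit = EUR 82,294,391.15 − EUR 80,739,000.00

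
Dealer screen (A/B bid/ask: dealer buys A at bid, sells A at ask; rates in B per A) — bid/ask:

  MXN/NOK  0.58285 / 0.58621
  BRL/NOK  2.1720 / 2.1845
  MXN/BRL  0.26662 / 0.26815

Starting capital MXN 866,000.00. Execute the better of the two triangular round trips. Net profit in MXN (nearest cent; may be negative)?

Best loop MXN → NOK → BRL → MXN:
MXN 866,000.00 × 0.58285 (sell MXN at bid) = NOK 504,748.10
NOK 504,748.10 ÷ 2.1845 (buy BRL at ask) = BRL 231,058.87
BRL 231,058.87 ÷ 0.26815 (buy MXN at ask) = MXN 861,677.68

Net result: MXN -4,322.32 (no profitable arbitrage after spreads)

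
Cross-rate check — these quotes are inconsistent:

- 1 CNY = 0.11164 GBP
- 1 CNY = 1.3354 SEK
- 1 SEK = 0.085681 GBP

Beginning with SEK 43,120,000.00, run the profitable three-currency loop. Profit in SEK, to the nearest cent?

Profit: SEK 1,073,136.22

Profitable loop is SEK → GBP → CNY → SEK:
SEK 43,120,000.00 × 0.085681 = GBP 3,694,564.72
GBP 3,694,564.72 ÷ 0.11164 = CNY 33,093,557.15
CNY 33,093,557.15 × 1.3354 = SEK 44,193,136.22
Profit = SEK 44,193,136.22 − SEK 43,120,000.00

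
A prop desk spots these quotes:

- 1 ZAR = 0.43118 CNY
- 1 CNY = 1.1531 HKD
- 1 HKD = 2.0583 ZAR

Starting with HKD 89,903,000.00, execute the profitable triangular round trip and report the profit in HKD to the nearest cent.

Profit: HKD 2,101,366.31

Profitable loop is HKD → ZAR → CNY → HKD:
HKD 89,903,000.00 × 2.0583 = ZAR 185,047,344.90
ZAR 185,047,344.90 × 0.43118 = CNY 79,788,714.17
CNY 79,788,714.17 × 1.1531 = HKD 92,004,366.31
Profit = HKD 92,004,366.31 − HKD 89,903,000.00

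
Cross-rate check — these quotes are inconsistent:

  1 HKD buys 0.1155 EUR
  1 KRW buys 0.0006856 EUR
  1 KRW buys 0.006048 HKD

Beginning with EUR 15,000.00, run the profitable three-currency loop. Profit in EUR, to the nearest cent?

Profit: EUR 283.20

Profitable loop is EUR → KRW → HKD → EUR:
EUR 15,000.00 ÷ 0.0006856 = KRW 21,878,646
KRW 21,878,646 × 0.006048 = HKD 132,322.05
HKD 132,322.05 × 0.1155 = EUR 15,283.20
Profit = EUR 15,283.20 − EUR 15,000.00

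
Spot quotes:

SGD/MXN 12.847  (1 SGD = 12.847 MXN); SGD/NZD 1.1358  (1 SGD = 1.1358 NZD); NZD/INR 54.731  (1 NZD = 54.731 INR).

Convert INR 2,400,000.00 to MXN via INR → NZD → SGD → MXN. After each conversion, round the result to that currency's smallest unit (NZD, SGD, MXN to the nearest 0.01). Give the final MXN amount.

MXN 495,995.43

INR 2,400,000.00 ÷ 54.731 = NZD 43,850.83
NZD 43,850.83 ÷ 1.1358 = SGD 38,607.88
SGD 38,607.88 × 12.847 = MXN 495,995.43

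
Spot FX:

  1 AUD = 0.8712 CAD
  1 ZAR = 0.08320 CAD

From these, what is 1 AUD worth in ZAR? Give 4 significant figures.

1 AUD × 0.8712 = 0.8712 CAD
0.8712 CAD ÷ 0.08320 = 10.4712 ZAR

AUD/ZAR = 10.47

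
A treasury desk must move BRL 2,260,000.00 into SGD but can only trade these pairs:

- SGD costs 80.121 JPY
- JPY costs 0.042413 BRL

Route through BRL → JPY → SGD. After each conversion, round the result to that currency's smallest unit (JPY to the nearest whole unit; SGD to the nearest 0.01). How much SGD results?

SGD 665,063.45

BRL 2,260,000.00 ÷ 0.042413 = JPY 53,285,549
JPY 53,285,549 ÷ 80.121 = SGD 665,063.45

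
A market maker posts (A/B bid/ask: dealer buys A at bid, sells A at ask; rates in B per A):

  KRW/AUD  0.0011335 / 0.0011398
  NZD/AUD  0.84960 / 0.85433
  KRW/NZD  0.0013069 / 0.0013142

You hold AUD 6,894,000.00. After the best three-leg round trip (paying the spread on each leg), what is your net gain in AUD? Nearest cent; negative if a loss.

Best loop AUD → NZD → KRW → AUD:
AUD 6,894,000.00 ÷ 0.85433 (buy NZD at ask) = NZD 8,069,481.35
NZD 8,069,481.35 ÷ 0.0013142 (buy KRW at ask) = KRW 6,140,223,214
KRW 6,140,223,214 × 0.0011335 (sell KRW at bid) = AUD 6,959,943.01

Net profit: AUD 65,943.01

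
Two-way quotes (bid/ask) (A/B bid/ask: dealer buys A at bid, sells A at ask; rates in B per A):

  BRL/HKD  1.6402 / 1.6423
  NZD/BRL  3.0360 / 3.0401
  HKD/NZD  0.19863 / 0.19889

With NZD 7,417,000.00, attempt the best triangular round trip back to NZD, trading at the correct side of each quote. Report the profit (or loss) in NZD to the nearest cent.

Net profit: NZD 52,215.14

Best loop NZD → HKD → BRL → NZD:
NZD 7,417,000.00 ÷ 0.19889 (buy HKD at ask) = HKD 37,291,970.44
HKD 37,291,970.44 ÷ 1.6423 (buy BRL at ask) = BRL 22,707,160.95
BRL 22,707,160.95 ÷ 3.0401 (buy NZD at ask) = NZD 7,469,215.14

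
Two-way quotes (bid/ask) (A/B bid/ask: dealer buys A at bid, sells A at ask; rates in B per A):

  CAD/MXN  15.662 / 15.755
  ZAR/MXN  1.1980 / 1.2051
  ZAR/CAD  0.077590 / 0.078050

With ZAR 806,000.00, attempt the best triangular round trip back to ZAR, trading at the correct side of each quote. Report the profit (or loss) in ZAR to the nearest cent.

Best loop ZAR → CAD → MXN → ZAR:
ZAR 806,000.00 × 0.077590 (sell ZAR at bid) = CAD 62,537.54
CAD 62,537.54 × 15.662 (sell CAD at bid) = MXN 979,462.95
MXN 979,462.95 ÷ 1.2051 (buy ZAR at ask) = ZAR 812,764.88

Net profit: ZAR 6,764.88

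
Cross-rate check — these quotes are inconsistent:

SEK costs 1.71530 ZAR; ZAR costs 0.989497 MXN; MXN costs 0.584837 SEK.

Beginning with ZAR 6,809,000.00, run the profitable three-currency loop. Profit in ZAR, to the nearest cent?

Profitable loop is ZAR → SEK → MXN → ZAR:
ZAR 6,809,000.00 ÷ 1.71530 = SEK 3,969,568.01
SEK 3,969,568.01 ÷ 0.584837 = MXN 6,787,477.55
MXN 6,787,477.55 ÷ 0.989497 = ZAR 6,859,523.12
Profit = ZAR 6,859,523.12 − ZAR 6,809,000.00

Profit: ZAR 50,523.12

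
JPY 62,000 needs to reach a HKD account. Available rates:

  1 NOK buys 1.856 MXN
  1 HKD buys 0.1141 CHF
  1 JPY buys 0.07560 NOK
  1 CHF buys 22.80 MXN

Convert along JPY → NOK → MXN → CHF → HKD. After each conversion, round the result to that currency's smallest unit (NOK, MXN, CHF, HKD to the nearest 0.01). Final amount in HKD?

HKD 3,344.00

JPY 62,000 × 0.07560 = NOK 4,687.20
NOK 4,687.20 × 1.856 = MXN 8,699.44
MXN 8,699.44 ÷ 22.80 = CHF 381.55
CHF 381.55 ÷ 0.1141 = HKD 3,344.00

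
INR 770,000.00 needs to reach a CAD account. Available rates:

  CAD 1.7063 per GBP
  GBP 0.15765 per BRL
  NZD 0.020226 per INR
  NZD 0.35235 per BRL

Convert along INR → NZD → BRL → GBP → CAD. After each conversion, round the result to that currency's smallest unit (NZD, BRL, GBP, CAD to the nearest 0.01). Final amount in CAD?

INR 770,000.00 × 0.020226 = NZD 15,574.02
NZD 15,574.02 ÷ 0.35235 = BRL 44,200.43
BRL 44,200.43 × 0.15765 = GBP 6,968.20
GBP 6,968.20 × 1.7063 = CAD 11,889.84

CAD 11,889.84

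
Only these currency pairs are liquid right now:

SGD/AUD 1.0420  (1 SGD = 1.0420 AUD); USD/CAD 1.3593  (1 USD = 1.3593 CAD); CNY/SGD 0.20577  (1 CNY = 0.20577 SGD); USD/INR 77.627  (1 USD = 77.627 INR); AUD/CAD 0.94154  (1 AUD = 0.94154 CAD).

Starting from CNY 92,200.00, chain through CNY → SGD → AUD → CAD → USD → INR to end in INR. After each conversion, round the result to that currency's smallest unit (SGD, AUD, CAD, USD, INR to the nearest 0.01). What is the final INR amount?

CNY 92,200.00 × 0.20577 = SGD 18,971.99
SGD 18,971.99 × 1.0420 = AUD 19,768.81
AUD 19,768.81 × 0.94154 = CAD 18,613.13
CAD 18,613.13 ÷ 1.3593 = USD 13,693.17
USD 13,693.17 × 77.627 = INR 1,062,959.71

INR 1,062,959.71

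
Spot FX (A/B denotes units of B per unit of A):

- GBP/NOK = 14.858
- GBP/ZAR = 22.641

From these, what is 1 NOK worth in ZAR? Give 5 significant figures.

1 NOK ÷ 14.858 = 0.0673038 GBP
0.0673038 GBP × 22.641 = 1.52383 ZAR

NOK/ZAR = 1.5238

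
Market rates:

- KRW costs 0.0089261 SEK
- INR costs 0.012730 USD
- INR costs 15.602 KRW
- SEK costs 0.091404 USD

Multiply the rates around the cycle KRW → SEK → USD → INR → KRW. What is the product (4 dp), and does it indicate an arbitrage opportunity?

1.0000 (no arbitrage)

Around KRW → SEK → USD → INR → KRW: 1 × 0.0089261 × 0.091404 ÷ 0.012730 × 15.602 = 0.999951
Product ≈ 1 (deviation 0.005%, within rounding noise).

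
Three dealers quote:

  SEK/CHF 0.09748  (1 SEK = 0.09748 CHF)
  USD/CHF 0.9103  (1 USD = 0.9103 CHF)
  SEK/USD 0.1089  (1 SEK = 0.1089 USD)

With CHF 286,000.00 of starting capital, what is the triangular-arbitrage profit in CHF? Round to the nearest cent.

Profitable loop is CHF → SEK → USD → CHF:
CHF 286,000.00 ÷ 0.09748 = SEK 2,933,935.17
SEK 2,933,935.17 × 0.1089 = USD 319,505.54
USD 319,505.54 × 0.9103 = CHF 290,845.89
Profit = CHF 290,845.89 − CHF 286,000.00

Profit: CHF 4,845.89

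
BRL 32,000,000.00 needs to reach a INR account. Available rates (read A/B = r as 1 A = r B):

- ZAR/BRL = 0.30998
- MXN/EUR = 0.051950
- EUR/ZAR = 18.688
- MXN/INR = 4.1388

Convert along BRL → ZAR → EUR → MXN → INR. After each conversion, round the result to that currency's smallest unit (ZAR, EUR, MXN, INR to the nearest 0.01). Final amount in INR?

BRL 32,000,000.00 ÷ 0.30998 = ZAR 103,232,466.61
ZAR 103,232,466.61 ÷ 18.688 = EUR 5,523,997.57
EUR 5,523,997.57 ÷ 0.051950 = MXN 106,332,965.74
MXN 106,332,965.74 × 4.1388 = INR 440,090,878.60

INR 440,090,878.60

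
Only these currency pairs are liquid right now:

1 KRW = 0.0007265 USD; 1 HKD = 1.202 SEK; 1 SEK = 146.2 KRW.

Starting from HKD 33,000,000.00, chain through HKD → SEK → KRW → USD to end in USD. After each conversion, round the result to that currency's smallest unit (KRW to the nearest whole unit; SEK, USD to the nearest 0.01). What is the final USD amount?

USD 4,213,096.42

HKD 33,000,000.00 × 1.202 = SEK 39,666,000.00
SEK 39,666,000.00 × 146.2 = KRW 5,799,169,200
KRW 5,799,169,200 × 0.0007265 = USD 4,213,096.42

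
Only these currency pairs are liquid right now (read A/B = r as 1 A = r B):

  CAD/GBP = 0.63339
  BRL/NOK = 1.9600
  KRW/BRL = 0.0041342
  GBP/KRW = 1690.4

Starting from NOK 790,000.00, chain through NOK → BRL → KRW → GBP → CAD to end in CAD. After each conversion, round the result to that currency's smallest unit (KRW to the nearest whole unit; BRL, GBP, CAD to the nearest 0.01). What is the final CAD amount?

CAD 91,058.15

NOK 790,000.00 ÷ 1.9600 = BRL 403,061.22
BRL 403,061.22 ÷ 0.0041342 = KRW 97,494,369
KRW 97,494,369 ÷ 1690.4 = GBP 57,675.32
GBP 57,675.32 ÷ 0.63339 = CAD 91,058.15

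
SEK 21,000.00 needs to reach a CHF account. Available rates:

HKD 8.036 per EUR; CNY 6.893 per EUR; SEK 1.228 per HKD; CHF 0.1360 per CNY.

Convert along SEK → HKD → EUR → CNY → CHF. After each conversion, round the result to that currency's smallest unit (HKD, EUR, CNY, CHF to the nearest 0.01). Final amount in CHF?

SEK 21,000.00 ÷ 1.228 = HKD 17,100.98
HKD 17,100.98 ÷ 8.036 = EUR 2,128.05
EUR 2,128.05 × 6.893 = CNY 14,668.65
CNY 14,668.65 × 0.1360 = CHF 1,994.94

CHF 1,994.94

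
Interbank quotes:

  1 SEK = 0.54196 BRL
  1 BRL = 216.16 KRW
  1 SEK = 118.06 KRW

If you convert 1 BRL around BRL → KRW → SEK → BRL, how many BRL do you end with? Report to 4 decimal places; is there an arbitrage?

0.9923 (arbitrage exists)

Around BRL → KRW → SEK → BRL: 1 × 216.16 ÷ 118.06 × 0.54196 = 0.992293
Product < 1; profitable direction is BRL → SEK → KRW → BRL.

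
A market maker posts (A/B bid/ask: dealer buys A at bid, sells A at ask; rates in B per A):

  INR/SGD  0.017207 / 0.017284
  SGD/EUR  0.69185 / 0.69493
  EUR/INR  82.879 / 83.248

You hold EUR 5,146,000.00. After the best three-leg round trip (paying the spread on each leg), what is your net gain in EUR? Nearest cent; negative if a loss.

Best loop EUR → SGD → INR → EUR:
EUR 5,146,000.00 ÷ 0.69493 (buy SGD at ask) = SGD 7,405,062.38
SGD 7,405,062.38 ÷ 0.017284 (buy INR at ask) = INR 428,434,527.91
INR 428,434,527.91 ÷ 83.248 (buy EUR at ask) = EUR 5,146,484.33

Net profit: EUR 484.33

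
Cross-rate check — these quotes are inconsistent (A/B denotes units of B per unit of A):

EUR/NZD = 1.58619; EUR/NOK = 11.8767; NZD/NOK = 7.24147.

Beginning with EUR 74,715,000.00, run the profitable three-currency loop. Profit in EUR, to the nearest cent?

Profit: EUR 2,539,118.94

Profitable loop is EUR → NOK → NZD → EUR:
EUR 74,715,000.00 × 11.8767 = NOK 887,367,640.50
NOK 887,367,640.50 ÷ 7.24147 = NZD 122,539,710.93
NZD 122,539,710.93 ÷ 1.58619 = EUR 77,254,118.94
Profit = EUR 77,254,118.94 − EUR 74,715,000.00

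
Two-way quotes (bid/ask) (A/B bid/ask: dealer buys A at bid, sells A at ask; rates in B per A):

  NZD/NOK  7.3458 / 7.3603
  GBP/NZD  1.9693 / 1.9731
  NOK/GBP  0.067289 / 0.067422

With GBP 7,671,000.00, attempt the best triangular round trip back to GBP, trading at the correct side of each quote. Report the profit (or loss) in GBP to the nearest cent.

Net profit: GBP 163,399.95

Best loop GBP → NOK → NZD → GBP:
GBP 7,671,000.00 ÷ 0.067422 (buy NOK at ask) = NOK 113,775,918.84
NOK 113,775,918.84 ÷ 7.3603 (buy NZD at ask) = NZD 15,458,054.54
NZD 15,458,054.54 ÷ 1.9731 (buy GBP at ask) = GBP 7,834,399.95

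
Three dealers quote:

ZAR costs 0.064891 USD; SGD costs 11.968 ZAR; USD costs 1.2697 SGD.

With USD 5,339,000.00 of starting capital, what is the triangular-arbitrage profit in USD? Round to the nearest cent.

Profitable loop is USD → ZAR → SGD → USD:
USD 5,339,000.00 ÷ 0.064891 = ZAR 82,276,432.79
ZAR 82,276,432.79 ÷ 11.968 = SGD 6,874,701.94
SGD 6,874,701.94 ÷ 1.2697 = USD 5,414,430.13
Profit = USD 5,414,430.13 − USD 5,339,000.00

Profit: USD 75,430.13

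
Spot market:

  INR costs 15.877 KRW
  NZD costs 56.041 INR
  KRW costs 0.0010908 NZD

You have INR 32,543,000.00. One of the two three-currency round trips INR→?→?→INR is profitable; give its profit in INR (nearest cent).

Profitable loop is INR → NZD → KRW → INR:
INR 32,543,000.00 ÷ 56.041 = NZD 580,699.84
NZD 580,699.84 ÷ 0.0010908 = KRW 532,361,427
KRW 532,361,427 ÷ 15.877 = INR 33,530,353.79
Profit = INR 33,530,353.79 − INR 32,543,000.00

Profit: INR 987,353.79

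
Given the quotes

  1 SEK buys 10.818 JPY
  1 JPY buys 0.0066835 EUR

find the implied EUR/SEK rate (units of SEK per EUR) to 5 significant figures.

EUR/SEK = 13.831

1 EUR ÷ 0.0066835 = 149.622 JPY
149.622 JPY ÷ 10.818 = 13.8309 SEK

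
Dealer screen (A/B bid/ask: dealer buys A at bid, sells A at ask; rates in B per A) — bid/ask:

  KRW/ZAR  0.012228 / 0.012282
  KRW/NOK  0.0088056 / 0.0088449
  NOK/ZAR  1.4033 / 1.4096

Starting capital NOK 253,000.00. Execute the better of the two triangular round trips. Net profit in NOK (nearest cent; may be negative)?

Best loop NOK → ZAR → KRW → NOK:
NOK 253,000.00 × 1.4033 (sell NOK at bid) = ZAR 355,034.90
ZAR 355,034.90 ÷ 0.012282 (buy KRW at ask) = KRW 28,906,929
KRW 28,906,929 × 0.0088056 (sell KRW at bid) = NOK 254,542.85

Net profit: NOK 1,542.85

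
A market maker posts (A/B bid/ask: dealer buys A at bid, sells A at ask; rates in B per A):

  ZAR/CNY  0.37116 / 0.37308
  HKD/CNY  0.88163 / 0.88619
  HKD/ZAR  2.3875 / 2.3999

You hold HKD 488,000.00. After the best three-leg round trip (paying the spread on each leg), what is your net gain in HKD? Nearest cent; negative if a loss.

Net result: HKD -25.06 (no profitable arbitrage after spreads)

Best loop HKD → ZAR → CNY → HKD:
HKD 488,000.00 × 2.3875 (sell HKD at bid) = ZAR 1,165,100.00
ZAR 1,165,100.00 × 0.37116 (sell ZAR at bid) = CNY 432,438.52
CNY 432,438.52 ÷ 0.88619 (buy HKD at ask) = HKD 487,974.94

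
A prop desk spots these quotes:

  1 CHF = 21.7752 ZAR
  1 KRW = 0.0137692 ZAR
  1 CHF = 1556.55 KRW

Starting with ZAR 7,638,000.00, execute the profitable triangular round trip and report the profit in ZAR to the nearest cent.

Profit: ZAR 122,148.33

Profitable loop is ZAR → KRW → CHF → ZAR:
ZAR 7,638,000.00 ÷ 0.0137692 = KRW 554,716,323
KRW 554,716,323 ÷ 1556.55 = CHF 356,375.52
CHF 356,375.52 × 21.7752 = ZAR 7,760,148.33
Profit = ZAR 7,760,148.33 − ZAR 7,638,000.00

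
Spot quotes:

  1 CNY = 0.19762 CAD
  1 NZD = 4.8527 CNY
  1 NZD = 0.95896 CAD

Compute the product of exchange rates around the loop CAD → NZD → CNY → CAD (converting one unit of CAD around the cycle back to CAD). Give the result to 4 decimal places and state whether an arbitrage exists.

Around CAD → NZD → CNY → CAD: 1 ÷ 0.95896 × 4.8527 × 0.19762 = 1.000032
Product ≈ 1 (deviation 0.003%, within rounding noise).

1.0000 (no arbitrage)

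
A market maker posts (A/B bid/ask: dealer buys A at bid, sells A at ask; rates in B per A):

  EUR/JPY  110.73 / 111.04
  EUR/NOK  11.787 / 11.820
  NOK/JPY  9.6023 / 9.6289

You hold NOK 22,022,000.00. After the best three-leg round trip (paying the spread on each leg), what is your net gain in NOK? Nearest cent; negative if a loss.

Best loop NOK → JPY → EUR → NOK:
NOK 22,022,000.00 × 9.6023 (sell NOK at bid) = JPY 211,461,851
JPY 211,461,851 ÷ 111.04 (buy EUR at ask) = EUR 1,904,375.46
EUR 1,904,375.46 × 11.787 (sell EUR at bid) = NOK 22,446,873.50

Net profit: NOK 424,873.50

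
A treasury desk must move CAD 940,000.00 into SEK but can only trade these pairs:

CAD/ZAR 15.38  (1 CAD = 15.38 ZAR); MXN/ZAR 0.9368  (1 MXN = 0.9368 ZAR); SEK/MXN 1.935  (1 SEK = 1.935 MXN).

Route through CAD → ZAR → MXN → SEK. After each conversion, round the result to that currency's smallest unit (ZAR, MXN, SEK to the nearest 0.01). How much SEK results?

SEK 7,975,470.95

CAD 940,000.00 × 15.38 = ZAR 14,457,200.00
ZAR 14,457,200.00 ÷ 0.9368 = MXN 15,432,536.29
MXN 15,432,536.29 ÷ 1.935 = SEK 7,975,470.95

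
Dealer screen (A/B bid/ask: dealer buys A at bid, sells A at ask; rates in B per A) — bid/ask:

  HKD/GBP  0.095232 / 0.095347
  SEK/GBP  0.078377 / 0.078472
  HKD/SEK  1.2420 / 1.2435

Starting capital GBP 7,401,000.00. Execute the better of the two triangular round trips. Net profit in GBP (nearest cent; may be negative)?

Best loop GBP → HKD → SEK → GBP:
GBP 7,401,000.00 ÷ 0.095347 (buy HKD at ask) = HKD 77,621,739.54
HKD 77,621,739.54 × 1.2420 (sell HKD at bid) = SEK 96,406,200.51
SEK 96,406,200.51 × 0.078377 (sell SEK at bid) = GBP 7,556,028.78

Net profit: GBP 155,028.78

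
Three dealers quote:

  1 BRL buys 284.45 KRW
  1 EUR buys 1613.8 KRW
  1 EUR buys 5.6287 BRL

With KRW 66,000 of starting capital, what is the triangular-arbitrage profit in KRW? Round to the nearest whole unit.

Profitable loop is KRW → BRL → EUR → KRW:
KRW 66,000 ÷ 284.45 = BRL 232.03
BRL 232.03 ÷ 5.6287 = EUR 41.22
EUR 41.22 × 1613.8 = KRW 66,524
Profit = KRW 66,524 − KRW 66,000

Profit: KRW 524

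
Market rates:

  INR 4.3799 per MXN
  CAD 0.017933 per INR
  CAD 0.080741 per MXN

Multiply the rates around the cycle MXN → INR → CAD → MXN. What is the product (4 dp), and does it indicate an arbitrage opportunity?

0.9728 (arbitrage exists)

Around MXN → INR → CAD → MXN: 1 × 4.3799 × 0.017933 ÷ 0.080741 = 0.972799
Product < 1; profitable direction is MXN → CAD → INR → MXN.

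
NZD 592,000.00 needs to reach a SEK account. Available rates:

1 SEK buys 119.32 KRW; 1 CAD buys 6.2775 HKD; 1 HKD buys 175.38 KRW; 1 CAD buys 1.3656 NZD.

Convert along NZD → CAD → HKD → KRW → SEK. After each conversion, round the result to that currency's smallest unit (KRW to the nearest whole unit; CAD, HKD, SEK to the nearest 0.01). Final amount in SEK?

SEK 3,999,924.01

NZD 592,000.00 ÷ 1.3656 = CAD 433,509.08
CAD 433,509.08 × 6.2775 = HKD 2,721,353.25
HKD 2,721,353.25 × 175.38 = KRW 477,270,933
KRW 477,270,933 ÷ 119.32 = SEK 3,999,924.01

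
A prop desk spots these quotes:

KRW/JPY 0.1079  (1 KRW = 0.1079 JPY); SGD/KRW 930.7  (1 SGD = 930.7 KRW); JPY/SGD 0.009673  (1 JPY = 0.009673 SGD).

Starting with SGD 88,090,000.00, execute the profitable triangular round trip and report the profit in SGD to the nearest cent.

Profitable loop is SGD → JPY → KRW → SGD:
SGD 88,090,000.00 ÷ 0.009673 = JPY 9,106,792,102
JPY 9,106,792,102 ÷ 0.1079 = KRW 84,400,297,514
KRW 84,400,297,514 ÷ 930.7 = SGD 90,684,750.74
Profit = SGD 90,684,750.74 − SGD 88,090,000.00

Profit: SGD 2,594,750.74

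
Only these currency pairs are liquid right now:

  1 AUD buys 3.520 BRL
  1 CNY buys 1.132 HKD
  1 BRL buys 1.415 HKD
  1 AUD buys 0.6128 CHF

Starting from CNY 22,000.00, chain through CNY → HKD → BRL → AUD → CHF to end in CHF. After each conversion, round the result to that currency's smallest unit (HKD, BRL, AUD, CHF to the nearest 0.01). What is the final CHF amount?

CHF 3,064.00

CNY 22,000.00 × 1.132 = HKD 24,904.00
HKD 24,904.00 ÷ 1.415 = BRL 17,600.00
BRL 17,600.00 ÷ 3.520 = AUD 5,000.00
AUD 5,000.00 × 0.6128 = CHF 3,064.00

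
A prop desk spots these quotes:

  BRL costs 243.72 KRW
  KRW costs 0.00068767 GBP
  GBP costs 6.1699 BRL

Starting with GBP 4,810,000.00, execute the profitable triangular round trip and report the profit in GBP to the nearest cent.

Profitable loop is GBP → BRL → KRW → GBP:
GBP 4,810,000.00 × 6.1699 = BRL 29,677,219.00
BRL 29,677,219.00 × 243.72 = KRW 7,232,931,815
KRW 7,232,931,815 × 0.00068767 = GBP 4,973,870.22
Profit = GBP 4,973,870.22 − GBP 4,810,000.00

Profit: GBP 163,870.22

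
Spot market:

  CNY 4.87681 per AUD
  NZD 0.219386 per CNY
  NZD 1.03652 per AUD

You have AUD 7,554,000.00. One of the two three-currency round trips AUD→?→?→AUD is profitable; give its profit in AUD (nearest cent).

Profitable loop is AUD → CNY → NZD → AUD:
AUD 7,554,000.00 × 4.87681 = CNY 36,839,422.74
CNY 36,839,422.74 × 0.219386 = NZD 8,082,053.60
NZD 8,082,053.60 ÷ 1.03652 = AUD 7,797,296.34
Profit = AUD 7,797,296.34 − AUD 7,554,000.00

Profit: AUD 243,296.34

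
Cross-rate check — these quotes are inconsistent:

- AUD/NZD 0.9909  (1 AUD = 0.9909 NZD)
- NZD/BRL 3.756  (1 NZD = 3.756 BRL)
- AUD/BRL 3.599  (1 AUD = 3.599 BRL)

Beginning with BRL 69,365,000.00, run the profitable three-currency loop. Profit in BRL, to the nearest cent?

Profitable loop is BRL → AUD → NZD → BRL:
BRL 69,365,000.00 ÷ 3.599 = AUD 19,273,409.28
AUD 19,273,409.28 × 0.9909 = NZD 19,098,021.26
NZD 19,098,021.26 × 3.756 = BRL 71,732,167.84
Profit = BRL 71,732,167.84 − BRL 69,365,000.00

Profit: BRL 2,367,167.84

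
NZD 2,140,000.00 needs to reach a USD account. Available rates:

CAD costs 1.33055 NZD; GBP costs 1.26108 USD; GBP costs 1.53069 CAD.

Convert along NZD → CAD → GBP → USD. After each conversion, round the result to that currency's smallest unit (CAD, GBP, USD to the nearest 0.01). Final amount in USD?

USD 1,325,067.40

NZD 2,140,000.00 ÷ 1.33055 = CAD 1,608,357.45
CAD 1,608,357.45 ÷ 1.53069 = GBP 1,050,740.16
GBP 1,050,740.16 × 1.26108 = USD 1,325,067.40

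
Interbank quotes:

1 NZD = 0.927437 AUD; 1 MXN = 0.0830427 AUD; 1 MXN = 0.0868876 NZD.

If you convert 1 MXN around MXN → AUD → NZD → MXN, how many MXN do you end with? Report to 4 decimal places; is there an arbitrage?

Around MXN → AUD → NZD → MXN: 1 × 0.0830427 ÷ 0.927437 ÷ 0.0868876 = 1.030527
Product > 1; profitable direction is MXN → AUD → NZD → MXN.

1.0305 (arbitrage exists)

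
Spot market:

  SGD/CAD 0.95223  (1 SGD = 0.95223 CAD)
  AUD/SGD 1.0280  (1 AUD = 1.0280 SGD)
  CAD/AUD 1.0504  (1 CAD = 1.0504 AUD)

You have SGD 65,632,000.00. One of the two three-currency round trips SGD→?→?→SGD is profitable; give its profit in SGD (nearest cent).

Profit: SGD 1,852,700.72

Profitable loop is SGD → CAD → AUD → SGD:
SGD 65,632,000.00 × 0.95223 = CAD 62,496,759.36
CAD 62,496,759.36 × 1.0504 = AUD 65,646,596.03
AUD 65,646,596.03 × 1.0280 = SGD 67,484,700.72
Profit = SGD 67,484,700.72 − SGD 65,632,000.00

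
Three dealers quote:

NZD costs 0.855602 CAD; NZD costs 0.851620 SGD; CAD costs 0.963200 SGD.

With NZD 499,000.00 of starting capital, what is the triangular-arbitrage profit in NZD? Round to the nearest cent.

Profit: NZD 16,653.69

Profitable loop is NZD → SGD → CAD → NZD:
NZD 499,000.00 × 0.851620 = SGD 424,958.38
SGD 424,958.38 ÷ 0.963200 = CAD 441,194.33
CAD 441,194.33 ÷ 0.855602 = NZD 515,653.69
Profit = NZD 515,653.69 − NZD 499,000.00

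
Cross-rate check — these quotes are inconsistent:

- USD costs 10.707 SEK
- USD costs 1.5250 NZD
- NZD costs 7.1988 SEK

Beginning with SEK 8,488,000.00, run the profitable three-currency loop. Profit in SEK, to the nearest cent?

Profit: SEK 214,970.67

Profitable loop is SEK → USD → NZD → SEK:
SEK 8,488,000.00 ÷ 10.707 = USD 792,752.40
USD 792,752.40 × 1.5250 = NZD 1,208,947.42
NZD 1,208,947.42 × 7.1988 = SEK 8,702,970.67
Profit = SEK 8,702,970.67 − SEK 8,488,000.00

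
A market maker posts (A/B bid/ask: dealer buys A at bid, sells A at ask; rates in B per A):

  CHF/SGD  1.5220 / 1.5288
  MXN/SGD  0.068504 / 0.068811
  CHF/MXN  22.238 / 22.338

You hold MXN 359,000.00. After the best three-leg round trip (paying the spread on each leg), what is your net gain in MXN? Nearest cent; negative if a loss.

Net result: MXN -1,269.94 (no profitable arbitrage after spreads)

Best loop MXN → SGD → CHF → MXN:
MXN 359,000.00 × 0.068504 (sell MXN at bid) = SGD 24,592.94
SGD 24,592.94 ÷ 1.5288 (buy CHF at ask) = CHF 16,086.43
CHF 16,086.43 × 22.238 (sell CHF at bid) = MXN 357,730.06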